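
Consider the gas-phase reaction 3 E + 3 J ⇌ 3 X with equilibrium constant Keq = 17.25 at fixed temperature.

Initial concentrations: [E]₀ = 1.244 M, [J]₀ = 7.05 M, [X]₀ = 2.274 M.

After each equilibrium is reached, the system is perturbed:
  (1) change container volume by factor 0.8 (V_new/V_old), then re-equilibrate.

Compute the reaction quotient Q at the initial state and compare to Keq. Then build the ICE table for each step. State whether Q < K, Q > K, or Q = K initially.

Q₀ = 0.01743 vs Keq = 17.25 ⇒ Q<K, forward
Step 1:
                  E         J         X
  Initial     1.244      7.05     2.274
  Change     -1.031    -1.031     1.031
  Equil      0.2126     6.019     3.305
  solve Keq expr → x = 0.3438; check Q = 17.25
Then change container volume by factor 0.8 (V_new/V_old).
Step 2:
                  E         J         X
  Initial    0.2657     7.523     4.132
  Change   -0.04919  -0.04919   0.04919
  Equil      0.2165     7.474     4.181
  solve Keq expr → x = 0.0164; check Q = 17.25

Q₀ = 0.01743; Q < K (proceeds forward)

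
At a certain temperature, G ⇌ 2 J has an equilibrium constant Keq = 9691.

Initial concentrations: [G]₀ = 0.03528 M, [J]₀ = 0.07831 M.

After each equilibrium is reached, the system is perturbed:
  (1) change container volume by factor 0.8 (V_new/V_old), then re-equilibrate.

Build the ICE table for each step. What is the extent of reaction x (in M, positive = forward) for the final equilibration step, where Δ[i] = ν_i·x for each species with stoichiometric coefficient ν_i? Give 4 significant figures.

x = -7.1456e-07 M

Q₀ = 0.1738 vs Keq = 9691 ⇒ Q<K, forward
Step 1:
                    G           J
  Initial     0.03528     0.07831
  Change     -0.03528     0.07056
  Equil    2.2868e-06      0.1489
  solve Keq expr → x = 0.03528; check Q = 9691
Then change container volume by factor 0.8 (V_new/V_old).
Step 2:
                    G           J
  Initial  2.8584e-06      0.1861
  Change   7.1456e-07 -1.4291e-06
  Equil    3.5730e-06      0.1861
  solve Keq expr → x = -7.1456e-07; check Q = 9691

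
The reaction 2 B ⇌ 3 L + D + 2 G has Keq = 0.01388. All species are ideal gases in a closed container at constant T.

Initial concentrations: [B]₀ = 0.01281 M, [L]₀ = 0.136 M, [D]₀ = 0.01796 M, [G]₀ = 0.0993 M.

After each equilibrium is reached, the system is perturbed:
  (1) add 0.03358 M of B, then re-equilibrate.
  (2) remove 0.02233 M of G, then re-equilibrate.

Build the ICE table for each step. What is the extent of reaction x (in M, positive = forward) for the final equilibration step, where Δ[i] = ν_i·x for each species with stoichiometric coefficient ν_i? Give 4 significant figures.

Q₀ = 0.002715 vs Keq = 0.01388 ⇒ Q<K, forward
Step 1:
                  B         L         D         G
  init      0.01281     0.136   0.01796    0.0993
  Δ       -0.005735  0.008603  0.002868  0.005735
  eq       0.007075    0.1446   0.02083     0.105
  solve Keq expr → x = 0.002868; check Q = 0.01388
Then add 0.03358 M of B.
Step 2:
                  B         L         D         G
  init      0.04065    0.1446   0.02083     0.105
  Δ          -0.025    0.0375    0.0125     0.025
  eq        0.01566    0.1821   0.03333      0.13
  solve Keq expr → x = 0.0125; check Q = 0.01388
Then remove 0.02233 M of G.
Step 3:
                  B         L         D         G
  init      0.01566    0.1821   0.03333    0.1077
  Δ       -0.001942  0.002912 9.7075e-04  0.001942
  eq        0.01372     0.185    0.0343    0.1096
  solve Keq expr → x = 9.7075e-04; check Q = 0.01388

x = 9.7075e-04 M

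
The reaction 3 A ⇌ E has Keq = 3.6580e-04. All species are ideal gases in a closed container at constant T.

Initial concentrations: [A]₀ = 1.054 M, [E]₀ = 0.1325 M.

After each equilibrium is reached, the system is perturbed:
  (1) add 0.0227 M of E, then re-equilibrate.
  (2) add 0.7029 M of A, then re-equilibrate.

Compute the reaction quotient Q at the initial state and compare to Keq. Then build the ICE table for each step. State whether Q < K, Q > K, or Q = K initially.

Q₀ = 0.1132; Q > K (proceeds reverse)

Q₀ = 0.1132 vs Keq = 3.6580e-04 ⇒ Q>K, reverse
Step 1:
                   A          E
  init         1.054     0.1325
  Δ           0.3942    -0.1314
  eq           1.448   0.001111
  solve Keq expr → x = -0.1314; check Q = 3.6580e-04
Then add 0.0227 M of E.
Step 2:
                   A          E
  init         1.448    0.02381
  Δ          0.06761   -0.02254
  eq           1.516   0.001274
  solve Keq expr → x = -0.02254; check Q = 3.6580e-04
Then add 0.7029 M of A.
Step 3:
                   A          E
  init         2.219   0.001274
  Δ        -0.008034   0.002678
  eq           2.211   0.003952
  solve Keq expr → x = 0.002678; check Q = 3.6580e-04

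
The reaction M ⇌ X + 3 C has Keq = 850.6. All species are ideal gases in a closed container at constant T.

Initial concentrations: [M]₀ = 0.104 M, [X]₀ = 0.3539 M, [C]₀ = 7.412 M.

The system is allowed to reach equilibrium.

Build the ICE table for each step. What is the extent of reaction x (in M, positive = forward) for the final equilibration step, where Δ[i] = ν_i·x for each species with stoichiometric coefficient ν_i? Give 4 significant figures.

Q₀ = 1386 vs Keq = 850.6 ⇒ Q>K, reverse
Step 1:
                    M           X           C
  I             0.104      0.3539       7.412
  C           0.03944    -0.03944     -0.1183
  E            0.1434      0.3145       7.294
  solve Keq expr → x = -0.03944; check Q = 850.6

x = -0.03944 M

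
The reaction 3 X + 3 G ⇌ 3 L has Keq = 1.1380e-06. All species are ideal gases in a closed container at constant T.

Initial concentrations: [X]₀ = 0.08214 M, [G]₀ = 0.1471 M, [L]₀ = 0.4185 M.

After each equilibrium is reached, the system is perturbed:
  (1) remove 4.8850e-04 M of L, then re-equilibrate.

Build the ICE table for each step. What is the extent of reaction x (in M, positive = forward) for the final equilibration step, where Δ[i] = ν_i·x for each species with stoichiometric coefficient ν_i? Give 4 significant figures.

x = 1.6105e-04 M

Q₀ = 4.1551e+04 vs Keq = 1.1380e-06 ⇒ Q>K, reverse
Step 1:
                    X           G           L
  init        0.08214      0.1471      0.4185
  Δ            0.4156      0.4156     -0.4156
  eq           0.4977      0.5627    0.002924
  solve Keq expr → x = -0.1385; check Q = 1.1380e-06
Then remove 4.8850e-04 M of L.
Step 2:
                    X           G           L
  init         0.4977      0.5627    0.002435
  Δ       -4.8315e-04 -4.8315e-04  4.8315e-04
  eq           0.4972      0.5622    0.002918
  solve Keq expr → x = 1.6105e-04; check Q = 1.1380e-06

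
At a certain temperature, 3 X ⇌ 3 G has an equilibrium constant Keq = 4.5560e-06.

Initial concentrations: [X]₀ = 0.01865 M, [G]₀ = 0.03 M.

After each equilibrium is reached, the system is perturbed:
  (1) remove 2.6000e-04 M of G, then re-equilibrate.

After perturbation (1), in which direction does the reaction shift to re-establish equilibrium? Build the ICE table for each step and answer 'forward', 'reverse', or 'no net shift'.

Q₀ = 4.162 vs Keq = 4.5560e-06 ⇒ Q>K, reverse
Step 1:
                    X           G
  I           0.01865        0.03
  C           0.02921    -0.02921
  E           0.04786  7.9336e-04
  solve Keq expr → x = -0.009736; check Q = 4.5560e-06
Then remove 2.6000e-04 M of G.
Step 2:
                    X           G
  I           0.04786  5.3336e-04
  C       -2.5576e-04  2.5576e-04
  E            0.0476  7.8912e-04
  solve Keq expr → x = 8.5253e-05; check Q = 4.5560e-06

Direction: forward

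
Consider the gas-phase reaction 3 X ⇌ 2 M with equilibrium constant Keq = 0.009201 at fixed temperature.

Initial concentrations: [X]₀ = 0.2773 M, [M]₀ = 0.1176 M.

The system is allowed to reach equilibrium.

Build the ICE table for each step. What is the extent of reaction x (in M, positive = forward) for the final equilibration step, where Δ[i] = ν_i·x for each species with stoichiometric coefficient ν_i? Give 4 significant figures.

Q₀ = 0.6486 vs Keq = 0.009201 ⇒ Q>K, reverse
Step 1:
                   X          M
  Initial     0.2773     0.1176
  Change      0.1379   -0.09194
  Equil       0.4152    0.02566
  solve Keq expr → x = -0.04597; check Q = 0.009201

x = -0.04597 M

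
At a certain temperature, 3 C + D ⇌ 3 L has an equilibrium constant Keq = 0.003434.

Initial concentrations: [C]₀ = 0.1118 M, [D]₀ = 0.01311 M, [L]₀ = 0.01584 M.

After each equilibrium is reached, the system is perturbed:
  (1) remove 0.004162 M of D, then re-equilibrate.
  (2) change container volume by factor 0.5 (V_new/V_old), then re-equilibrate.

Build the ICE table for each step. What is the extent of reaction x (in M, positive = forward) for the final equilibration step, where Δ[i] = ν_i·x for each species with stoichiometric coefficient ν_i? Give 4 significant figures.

Q₀ = 0.2169 vs Keq = 0.003434 ⇒ Q>K, reverse
Step 1:
                  C         D         L
  init       0.1118   0.01311   0.01584
  Δ         0.01109  0.003697  -0.01109
  eq         0.1229   0.01681  0.004749
  solve Keq expr → x = -0.003697; check Q = 0.003434
Then remove 0.004162 M of D.
Step 2:
                  C         D         L
  init       0.1229   0.01264  0.004749
  Δ       4.0046e-04 1.3349e-04 -4.0046e-04
  eq         0.1233   0.01278  0.004349
  solve Keq expr → x = -1.3349e-04; check Q = 0.003434
Then change container volume by factor 0.5 (V_new/V_old).
Step 3:
                  C         D         L
  init       0.2466   0.02556  0.008697
  Δ        -0.00207 -6.8999e-04   0.00207
  eq         0.2445   0.02487   0.01077
  solve Keq expr → x = 6.8999e-04; check Q = 0.003434

x = 6.8999e-04 M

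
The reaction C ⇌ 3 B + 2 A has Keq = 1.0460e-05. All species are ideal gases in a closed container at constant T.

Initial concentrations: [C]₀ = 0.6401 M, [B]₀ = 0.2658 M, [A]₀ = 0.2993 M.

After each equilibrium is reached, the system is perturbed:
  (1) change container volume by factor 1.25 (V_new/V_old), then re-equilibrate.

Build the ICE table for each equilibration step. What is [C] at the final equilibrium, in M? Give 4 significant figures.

[C]_eq = 0.5609 M

Q₀ = 0.002628 vs Keq = 1.0460e-05 ⇒ Q>K, reverse
Step 1:
                  C         B         A
  Initial    0.6401    0.2658    0.2993
  Change    0.06703   -0.2011   -0.1341
  Equil      0.7071   0.06471    0.1652
  solve Keq expr → x = -0.06703; check Q = 1.0460e-05
Then change container volume by factor 1.25 (V_new/V_old).
Step 2:
                  C         B         A
  Initial    0.5657   0.05176    0.1322
  Change  -0.004845   0.01454  0.009691
  Equil      0.5609    0.0663    0.1419
  solve Keq expr → x = 0.004845; check Q = 1.0460e-05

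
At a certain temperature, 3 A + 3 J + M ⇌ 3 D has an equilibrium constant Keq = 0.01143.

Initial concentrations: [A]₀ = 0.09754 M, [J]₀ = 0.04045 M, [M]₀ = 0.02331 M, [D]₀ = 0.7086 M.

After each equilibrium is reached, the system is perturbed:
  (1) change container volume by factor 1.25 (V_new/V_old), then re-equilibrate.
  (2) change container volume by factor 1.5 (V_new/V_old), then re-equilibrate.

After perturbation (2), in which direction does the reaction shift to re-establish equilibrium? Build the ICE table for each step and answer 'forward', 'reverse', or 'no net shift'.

Q₀ = 2.4852e+08 vs Keq = 0.01143 ⇒ Q>K, reverse
Step 1:
                  A         J         M         D
  init      0.09754   0.04045   0.02331    0.7086
  Δ          0.6389    0.6389     0.213   -0.6389
  eq         0.7365    0.6794    0.2363   0.06968
  solve Keq expr → x = -0.213; check Q = 0.01143
Then change container volume by factor 1.25 (V_new/V_old).
Step 2:
                  A         J         M         D
  init       0.5892    0.5435     0.189   0.05574
  Δ         0.01223   0.01223  0.004076  -0.01223
  eq         0.6014    0.5557    0.1931   0.04351
  solve Keq expr → x = -0.004076; check Q = 0.01143
Then change container volume by factor 1.5 (V_new/V_old).
Step 3:
                  A         J         M         D
  init       0.4009    0.3705    0.1287   0.02901
  Δ         0.01097   0.01097  0.003657  -0.01097
  eq         0.4119    0.3815    0.1324   0.01804
  solve Keq expr → x = -0.003657; check Q = 0.01143

Direction: reverse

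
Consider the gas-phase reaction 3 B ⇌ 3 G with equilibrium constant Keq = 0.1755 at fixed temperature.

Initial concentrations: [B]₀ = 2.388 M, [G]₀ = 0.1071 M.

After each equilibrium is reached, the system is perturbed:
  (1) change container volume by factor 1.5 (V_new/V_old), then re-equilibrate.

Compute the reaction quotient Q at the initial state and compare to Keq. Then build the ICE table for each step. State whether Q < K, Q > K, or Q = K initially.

Q₀ = 9.0212e-05 vs Keq = 0.1755 ⇒ Q<K, forward
Step 1:
                   B          G
  Initial      2.388     0.1071
  Change     -0.7885     0.7885
  Equil          1.6     0.8956
  solve Keq expr → x = 0.2628; check Q = 0.1755
Then change container volume by factor 1.5 (V_new/V_old).
Step 2:
                   B          G
  Initial      1.066      0.597
  Change           0          0
  Equil        1.066      0.597
  solve Keq expr → x = 0; check Q = 0.1755

Q₀ = 9.0212e-05; Q < K (proceeds forward)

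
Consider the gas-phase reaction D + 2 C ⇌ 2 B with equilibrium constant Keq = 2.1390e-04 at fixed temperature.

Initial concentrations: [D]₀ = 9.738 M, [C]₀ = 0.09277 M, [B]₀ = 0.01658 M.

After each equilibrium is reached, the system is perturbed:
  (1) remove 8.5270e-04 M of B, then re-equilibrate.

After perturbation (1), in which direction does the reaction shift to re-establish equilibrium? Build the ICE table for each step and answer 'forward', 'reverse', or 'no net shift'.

Direction: forward

Q₀ = 0.00328 vs Keq = 2.1390e-04 ⇒ Q>K, reverse
Step 1:
                  D         C         B
  I           9.738   0.09277   0.01658
  C        0.005903   0.01181  -0.01181
  E           9.744    0.1046  0.004774
  solve Keq expr → x = -0.005903; check Q = 2.1390e-04
Then remove 8.5270e-04 M of B.
Step 2:
                  D         C         B
  I           9.744    0.1046  0.003922
  C       -4.0769e-04 -8.1538e-04 8.1538e-04
  E           9.743    0.1038  0.004737
  solve Keq expr → x = 4.0769e-04; check Q = 2.1390e-04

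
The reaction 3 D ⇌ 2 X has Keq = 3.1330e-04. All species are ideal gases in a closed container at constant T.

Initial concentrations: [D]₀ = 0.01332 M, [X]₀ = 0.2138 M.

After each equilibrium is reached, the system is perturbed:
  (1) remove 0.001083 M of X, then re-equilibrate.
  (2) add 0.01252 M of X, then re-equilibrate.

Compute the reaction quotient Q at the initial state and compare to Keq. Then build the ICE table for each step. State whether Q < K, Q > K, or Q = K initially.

Q₀ = 1.9342e+04 vs Keq = 3.1330e-04 ⇒ Q>K, reverse
Step 1:
                   D          X
  init       0.01332     0.2138
  Δ           0.3157    -0.2105
  eq           0.329    0.00334
  solve Keq expr → x = -0.1052; check Q = 3.1330e-04
Then remove 0.001083 M of X.
Step 2:
                   D          X
  init         0.329   0.002257
  Δ        -0.001588   0.001059
  eq          0.3274   0.003316
  solve Keq expr → x = 5.2942e-04; check Q = 3.1330e-04
Then add 0.01252 M of X.
Step 3:
                   D          X
  init        0.3274    0.01584
  Δ          0.01836   -0.01224
  eq          0.3458   0.003599
  solve Keq expr → x = -0.006119; check Q = 3.1330e-04

Q₀ = 1.9342e+04; Q > K (proceeds reverse)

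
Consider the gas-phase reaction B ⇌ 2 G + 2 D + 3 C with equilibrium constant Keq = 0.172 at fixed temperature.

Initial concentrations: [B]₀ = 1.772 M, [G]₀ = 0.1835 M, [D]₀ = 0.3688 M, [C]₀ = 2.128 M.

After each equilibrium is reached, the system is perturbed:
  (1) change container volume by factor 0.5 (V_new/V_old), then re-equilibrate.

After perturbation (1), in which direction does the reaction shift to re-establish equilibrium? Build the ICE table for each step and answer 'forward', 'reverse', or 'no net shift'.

Direction: reverse

Q₀ = 0.02491 vs Keq = 0.172 ⇒ Q<K, forward
Step 1:
                   B          G          D          C
  I            1.772     0.1835     0.3688      2.128
  C          -0.0633     0.1266     0.1266     0.1899
  E            1.709     0.3101     0.4954      2.318
  solve Keq expr → x = 0.0633; check Q = 0.172
Then change container volume by factor 0.5 (V_new/V_old).
Step 2:
                   B          G          D          C
  I            3.417     0.6202     0.9908      4.636
  C           0.2197    -0.4393    -0.4393     -0.659
  E            3.637     0.1809     0.5515      3.977
  solve Keq expr → x = -0.2197; check Q = 0.172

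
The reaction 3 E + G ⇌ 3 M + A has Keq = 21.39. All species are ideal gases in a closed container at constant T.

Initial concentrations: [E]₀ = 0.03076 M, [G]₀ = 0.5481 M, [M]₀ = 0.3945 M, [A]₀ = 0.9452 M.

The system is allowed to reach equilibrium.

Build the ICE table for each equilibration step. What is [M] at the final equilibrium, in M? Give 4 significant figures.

Q₀ = 3638 vs Keq = 21.39 ⇒ Q>K, reverse
Step 1:
                  E         G         M         A
  I         0.03076    0.5481    0.3945    0.9452
  C         0.09486   0.03162  -0.09486  -0.03162
  E          0.1256    0.5797    0.2996    0.9136
  solve Keq expr → x = -0.03162; check Q = 21.39

[M]_eq = 0.2996 M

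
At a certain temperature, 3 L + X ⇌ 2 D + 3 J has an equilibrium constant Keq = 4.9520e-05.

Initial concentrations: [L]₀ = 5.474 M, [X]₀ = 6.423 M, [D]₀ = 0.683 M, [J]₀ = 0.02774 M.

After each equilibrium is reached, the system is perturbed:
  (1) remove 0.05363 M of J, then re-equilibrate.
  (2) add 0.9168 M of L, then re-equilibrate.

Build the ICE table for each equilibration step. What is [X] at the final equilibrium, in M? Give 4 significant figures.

Q₀ = 9.4517e-09 vs Keq = 4.9520e-05 ⇒ Q<K, forward
Step 1:
                    L           X           D           J
  I             5.474       6.423       0.683     0.02774
  C           -0.3426     -0.1142      0.2284      0.3426
  E             5.131       6.309      0.9114      0.3704
  solve Keq expr → x = 0.1142; check Q = 4.9520e-05
Then remove 0.05363 M of J.
Step 2:
                    L           X           D           J
  I             5.131       6.309      0.9114      0.3168
  C           -0.0428    -0.01427     0.02853      0.0428
  E             5.089       6.295        0.94      0.3596
  solve Keq expr → x = 0.01427; check Q = 4.9520e-05
Then add 0.9168 M of L.
Step 3:
                    L           X           D           J
  I             6.005       6.295        0.94      0.3596
  C          -0.05097    -0.01699     0.03398     0.05097
  E             5.954       6.278      0.9739      0.4105
  solve Keq expr → x = 0.01699; check Q = 4.9520e-05

[X]_eq = 6.278 M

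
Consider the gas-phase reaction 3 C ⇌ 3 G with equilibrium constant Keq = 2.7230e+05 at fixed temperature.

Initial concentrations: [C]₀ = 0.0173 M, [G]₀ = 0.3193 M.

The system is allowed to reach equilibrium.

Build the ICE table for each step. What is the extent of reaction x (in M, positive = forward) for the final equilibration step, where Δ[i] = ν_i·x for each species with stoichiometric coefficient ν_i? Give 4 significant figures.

Q₀ = 6287 vs Keq = 2.7230e+05 ⇒ Q<K, forward
Step 1:
                    C           G
  I            0.0173      0.3193
  C          -0.01219     0.01219
  E          0.005114      0.3315
  solve Keq expr → x = 0.004062; check Q = 2.7230e+05

x = 0.004062 M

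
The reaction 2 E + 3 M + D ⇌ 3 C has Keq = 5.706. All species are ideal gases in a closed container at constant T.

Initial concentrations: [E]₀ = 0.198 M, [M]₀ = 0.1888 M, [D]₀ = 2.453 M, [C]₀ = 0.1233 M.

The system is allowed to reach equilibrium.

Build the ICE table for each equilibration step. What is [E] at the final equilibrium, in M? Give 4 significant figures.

Q₀ = 2.896 vs Keq = 5.706 ⇒ Q<K, forward
Step 1:
                  E         M         D         C
  I           0.198    0.1888     2.453    0.1233
  C       -0.009706  -0.01456 -0.004853   0.01456
  E          0.1883    0.1742     2.448    0.1379
  solve Keq expr → x = 0.004853; check Q = 5.706

[E]_eq = 0.1883 M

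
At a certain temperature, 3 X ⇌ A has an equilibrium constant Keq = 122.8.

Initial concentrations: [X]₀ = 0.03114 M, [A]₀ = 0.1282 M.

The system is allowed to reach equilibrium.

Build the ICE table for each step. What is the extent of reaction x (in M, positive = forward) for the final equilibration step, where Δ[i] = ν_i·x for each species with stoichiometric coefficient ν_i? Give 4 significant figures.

x = -0.02143 M

Q₀ = 4246 vs Keq = 122.8 ⇒ Q>K, reverse
Step 1:
                    X           A
  init        0.03114      0.1282
  Δ            0.0643    -0.02143
  eq          0.09544      0.1068
  solve Keq expr → x = -0.02143; check Q = 122.8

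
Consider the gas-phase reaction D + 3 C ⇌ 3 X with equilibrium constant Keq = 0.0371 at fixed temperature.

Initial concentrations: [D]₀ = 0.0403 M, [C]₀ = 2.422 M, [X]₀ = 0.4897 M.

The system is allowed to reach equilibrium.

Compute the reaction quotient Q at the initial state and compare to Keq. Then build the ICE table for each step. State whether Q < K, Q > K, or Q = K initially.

Q₀ = 0.2051; Q > K (proceeds reverse)

Q₀ = 0.2051 vs Keq = 0.0371 ⇒ Q>K, reverse
Step 1:
                  D         C         X
  I          0.0403     2.422    0.4897
  C         0.04079    0.1224   -0.1224
  E         0.08109     2.544    0.3673
  solve Keq expr → x = -0.04079; check Q = 0.0371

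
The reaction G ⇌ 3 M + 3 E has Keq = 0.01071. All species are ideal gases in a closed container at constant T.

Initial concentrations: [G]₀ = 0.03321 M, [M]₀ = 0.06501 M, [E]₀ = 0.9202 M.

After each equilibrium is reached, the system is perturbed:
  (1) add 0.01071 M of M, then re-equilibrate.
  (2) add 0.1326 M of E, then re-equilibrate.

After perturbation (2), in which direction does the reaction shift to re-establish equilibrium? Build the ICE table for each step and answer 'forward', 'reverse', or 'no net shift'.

Direction: reverse

Q₀ = 0.006446 vs Keq = 0.01071 ⇒ Q<K, forward
Step 1:
                    G           M           E
  init        0.03321     0.06501      0.9202
  Δ         -0.002968    0.008905    0.008905
  eq          0.03024     0.07392      0.9291
  solve Keq expr → x = 0.002968; check Q = 0.01071
Then add 0.01071 M of M.
Step 2:
                    G           M           E
  init        0.03024     0.08463      0.9291
  Δ          0.002651   -0.007954   -0.007954
  eq          0.03289     0.07667      0.9212
  solve Keq expr → x = -0.002651; check Q = 0.01071
Then add 0.1326 M of E.
Step 3:
                    G           M           E
  init        0.03289     0.07667       1.054
  Δ            0.0025   -0.007499   -0.007499
  eq          0.03539     0.06917       1.046
  solve Keq expr → x = -0.0025; check Q = 0.01071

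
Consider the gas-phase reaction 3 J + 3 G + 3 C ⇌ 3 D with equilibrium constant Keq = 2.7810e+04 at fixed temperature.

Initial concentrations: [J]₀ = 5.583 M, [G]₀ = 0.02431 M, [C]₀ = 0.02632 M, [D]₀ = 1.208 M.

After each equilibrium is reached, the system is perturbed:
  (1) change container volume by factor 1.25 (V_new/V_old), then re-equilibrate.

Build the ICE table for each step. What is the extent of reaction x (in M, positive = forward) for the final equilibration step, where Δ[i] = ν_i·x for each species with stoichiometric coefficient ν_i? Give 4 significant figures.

x = -0.005193 M

Q₀ = 3.8671e+07 vs Keq = 2.7810e+04 ⇒ Q>K, reverse
Step 1:
                    J           G           C           D
  Initial       5.583     0.02431     0.02632       1.208
  Change      0.05677     0.05677     0.05677    -0.05677
  Equil          5.64     0.08108     0.08309       1.151
  solve Keq expr → x = -0.01892; check Q = 2.7810e+04
Then change container volume by factor 1.25 (V_new/V_old).
Step 2:
                    J           G           C           D
  Initial       4.512     0.06487     0.06647       0.921
  Change      0.01558     0.01558     0.01558    -0.01558
  Equil         4.527     0.08044     0.08205      0.9054
  solve Keq expr → x = -0.005193; check Q = 2.7810e+04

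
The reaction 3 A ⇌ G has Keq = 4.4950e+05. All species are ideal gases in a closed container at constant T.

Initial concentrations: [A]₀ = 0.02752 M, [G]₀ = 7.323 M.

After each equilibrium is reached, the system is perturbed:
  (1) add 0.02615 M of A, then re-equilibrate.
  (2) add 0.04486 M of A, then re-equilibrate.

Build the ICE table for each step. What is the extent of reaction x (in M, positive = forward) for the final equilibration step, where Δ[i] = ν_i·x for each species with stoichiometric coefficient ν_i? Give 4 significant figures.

x = 0.01495 M

Q₀ = 3.5135e+05 vs Keq = 4.4950e+05 ⇒ Q<K, forward
Step 1:
                   A          G
  I          0.02752      7.323
  C        -0.002169 7.2289e-04
  E          0.02535      7.324
  solve Keq expr → x = 7.2289e-04; check Q = 4.4950e+05
Then add 0.02615 M of A.
Step 2:
                   A          G
  I           0.0515      7.324
  C         -0.02614   0.008713
  E          0.02536      7.332
  solve Keq expr → x = 0.008713; check Q = 4.4950e+05
Then add 0.04486 M of A.
Step 3:
                   A          G
  I          0.07022      7.332
  C         -0.04484    0.01495
  E          0.02538      7.347
  solve Keq expr → x = 0.01495; check Q = 4.4950e+05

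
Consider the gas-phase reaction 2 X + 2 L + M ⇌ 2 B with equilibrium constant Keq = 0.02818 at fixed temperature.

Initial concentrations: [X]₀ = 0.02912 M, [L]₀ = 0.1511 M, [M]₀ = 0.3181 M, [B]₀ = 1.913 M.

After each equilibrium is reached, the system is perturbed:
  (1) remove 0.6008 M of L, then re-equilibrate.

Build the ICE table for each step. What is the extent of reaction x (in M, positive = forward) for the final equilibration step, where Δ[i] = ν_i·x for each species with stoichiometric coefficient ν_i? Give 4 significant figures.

x = -0.0513 M

Q₀ = 5.9423e+05 vs Keq = 0.02818 ⇒ Q>K, reverse
Step 1:
                    X           L           M           B
  Initial     0.02912      0.1511      0.3181       1.913
  Change        1.485       1.485      0.7424      -1.485
  Equil         1.514       1.636       1.061      0.4282
  solve Keq expr → x = -0.7424; check Q = 0.02818
Then remove 0.6008 M of L.
Step 2:
                    X           L           M           B
  Initial       1.514       1.035       1.061      0.4282
  Change       0.1026      0.1026      0.0513     -0.1026
  Equil         1.617       1.138       1.112      0.3256
  solve Keq expr → x = -0.0513; check Q = 0.02818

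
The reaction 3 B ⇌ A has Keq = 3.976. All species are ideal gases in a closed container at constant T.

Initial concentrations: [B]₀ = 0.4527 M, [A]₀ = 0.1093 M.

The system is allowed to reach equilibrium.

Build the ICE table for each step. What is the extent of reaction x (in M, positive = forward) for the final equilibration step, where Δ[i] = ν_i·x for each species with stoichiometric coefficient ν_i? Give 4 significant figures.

Q₀ = 1.178 vs Keq = 3.976 ⇒ Q<K, forward
Step 1:
                   B          A
  init        0.4527     0.1093
  Δ          -0.1183    0.03942
  eq          0.3344     0.1487
  solve Keq expr → x = 0.03942; check Q = 3.976

x = 0.03942 M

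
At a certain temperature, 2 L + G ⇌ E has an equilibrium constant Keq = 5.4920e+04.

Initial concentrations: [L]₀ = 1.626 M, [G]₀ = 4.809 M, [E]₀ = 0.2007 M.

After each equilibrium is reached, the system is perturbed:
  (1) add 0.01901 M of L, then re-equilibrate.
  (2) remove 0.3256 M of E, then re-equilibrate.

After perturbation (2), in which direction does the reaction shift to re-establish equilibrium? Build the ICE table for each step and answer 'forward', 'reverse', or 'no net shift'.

Q₀ = 0.01579 vs Keq = 5.4920e+04 ⇒ Q<K, forward
Step 1:
                   L          G          E
  I            1.626      4.809     0.2007
  C           -1.624    -0.8119     0.8119
  E         0.002148      3.997      1.013
  solve Keq expr → x = 0.8119; check Q = 5.4920e+04
Then add 0.01901 M of L.
Step 2:
                   L          G          E
  I          0.02116      3.997      1.013
  C           -0.019  -0.009499   0.009499
  E          0.00216      3.988      1.022
  solve Keq expr → x = 0.009499; check Q = 5.4920e+04
Then remove 0.3256 M of E.
Step 3:
                   L          G          E
  I          0.00216      3.988     0.6965
  C       -3.7671e-04 -1.8835e-04 1.8835e-04
  E         0.001784      3.987     0.6967
  solve Keq expr → x = 1.8835e-04; check Q = 5.4920e+04

Direction: forward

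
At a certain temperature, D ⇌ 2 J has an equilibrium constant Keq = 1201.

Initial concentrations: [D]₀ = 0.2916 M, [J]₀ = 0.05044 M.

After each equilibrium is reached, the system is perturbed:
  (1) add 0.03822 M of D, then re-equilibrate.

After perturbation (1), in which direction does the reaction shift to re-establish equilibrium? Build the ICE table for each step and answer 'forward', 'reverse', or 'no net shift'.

Q₀ = 0.008725 vs Keq = 1201 ⇒ Q<K, forward
Step 1:
                   D          J
  init        0.2916    0.05044
  Δ          -0.2913     0.5825
  eq      3.3360e-04      0.633
  solve Keq expr → x = 0.2913; check Q = 1201
Then add 0.03822 M of D.
Step 2:
                   D          J
  init       0.03855      0.633
  Δ         -0.03813    0.07627
  eq      4.1884e-04     0.7092
  solve Keq expr → x = 0.03813; check Q = 1201

Direction: forward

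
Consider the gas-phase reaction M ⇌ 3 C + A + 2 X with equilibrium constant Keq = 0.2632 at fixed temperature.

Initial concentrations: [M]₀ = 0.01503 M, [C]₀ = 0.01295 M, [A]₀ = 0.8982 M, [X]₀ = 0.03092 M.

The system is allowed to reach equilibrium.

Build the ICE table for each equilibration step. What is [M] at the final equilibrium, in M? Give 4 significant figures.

[M]_eq = 2.5212e-06 M

Q₀ = 1.2408e-07 vs Keq = 0.2632 ⇒ Q<K, forward
Step 1:
                   M          C          A          X
  Initial    0.01503    0.01295     0.8982    0.03092
  Change    -0.01503    0.04508    0.01503    0.03005
  Equil   2.5212e-06    0.05803     0.9132    0.06097
  solve Keq expr → x = 0.01503; check Q = 0.2632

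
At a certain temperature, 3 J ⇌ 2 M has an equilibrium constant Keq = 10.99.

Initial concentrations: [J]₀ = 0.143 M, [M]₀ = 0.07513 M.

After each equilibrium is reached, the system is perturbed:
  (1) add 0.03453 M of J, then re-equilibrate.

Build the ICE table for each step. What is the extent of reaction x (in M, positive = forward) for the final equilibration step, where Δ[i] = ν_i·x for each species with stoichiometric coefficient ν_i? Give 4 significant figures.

Q₀ = 1.93 vs Keq = 10.99 ⇒ Q<K, forward
Step 1:
                   J          M
  init         0.143    0.07513
  Δ         -0.04346    0.02898
  eq         0.09954     0.1041
  solve Keq expr → x = 0.01449; check Q = 10.99
Then add 0.03453 M of J.
Step 2:
                   J          M
  init        0.1341     0.1041
  Δ         -0.02441    0.01627
  eq          0.1097     0.1204
  solve Keq expr → x = 0.008137; check Q = 10.99

x = 0.008137 M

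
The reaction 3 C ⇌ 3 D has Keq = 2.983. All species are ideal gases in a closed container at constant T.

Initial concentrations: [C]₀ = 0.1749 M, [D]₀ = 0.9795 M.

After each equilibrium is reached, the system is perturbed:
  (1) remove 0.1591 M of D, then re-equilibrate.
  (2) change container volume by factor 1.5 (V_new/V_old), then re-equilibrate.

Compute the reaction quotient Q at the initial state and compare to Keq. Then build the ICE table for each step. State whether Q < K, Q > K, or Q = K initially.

Q₀ = 175.6 vs Keq = 2.983 ⇒ Q>K, reverse
Step 1:
                   C          D
  I           0.1749     0.9795
  C           0.2983    -0.2983
  E           0.4732     0.6812
  solve Keq expr → x = -0.09944; check Q = 2.983
Then remove 0.1591 M of D.
Step 2:
                   C          D
  I           0.4732     0.5221
  C         -0.06522    0.06522
  E            0.408     0.5873
  solve Keq expr → x = 0.02174; check Q = 2.983
Then change container volume by factor 1.5 (V_new/V_old).
Step 3:
                   C          D
  I            0.272     0.3915
  C                0          0
  E            0.272     0.3915
  solve Keq expr → x = 0; check Q = 2.983

Q₀ = 175.6; Q > K (proceeds reverse)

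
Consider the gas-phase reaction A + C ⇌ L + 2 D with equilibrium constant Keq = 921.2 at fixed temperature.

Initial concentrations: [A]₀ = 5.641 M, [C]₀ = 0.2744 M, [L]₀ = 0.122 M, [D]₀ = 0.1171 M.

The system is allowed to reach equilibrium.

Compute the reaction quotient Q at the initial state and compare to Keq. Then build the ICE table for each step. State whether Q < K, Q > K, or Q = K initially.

Q₀ = 0.001081 vs Keq = 921.2 ⇒ Q<K, forward
Step 1:
                    A           C           L           D
  init          5.641      0.2744       0.122      0.1171
  Δ           -0.2744     -0.2744      0.2744      0.5487
  eq            5.367  3.5544e-05      0.3964      0.6658
  solve Keq expr → x = 0.2744; check Q = 921.2

Q₀ = 0.001081; Q < K (proceeds forward)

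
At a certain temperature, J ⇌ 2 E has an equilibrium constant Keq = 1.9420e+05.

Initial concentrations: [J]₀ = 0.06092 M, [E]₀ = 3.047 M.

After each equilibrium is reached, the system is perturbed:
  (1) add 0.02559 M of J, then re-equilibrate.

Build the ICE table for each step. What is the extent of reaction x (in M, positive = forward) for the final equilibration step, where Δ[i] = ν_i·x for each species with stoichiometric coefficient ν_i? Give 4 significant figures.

x = 0.02559 M

Q₀ = 152.4 vs Keq = 1.9420e+05 ⇒ Q<K, forward
Step 1:
                   J          E
  I          0.06092      3.047
  C         -0.06087     0.1217
  E       5.1704e-05      3.169
  solve Keq expr → x = 0.06087; check Q = 1.9420e+05
Then add 0.02559 M of J.
Step 2:
                   J          E
  I          0.02564      3.169
  C         -0.02559    0.05118
  E       5.3387e-05       3.22
  solve Keq expr → x = 0.02559; check Q = 1.9420e+05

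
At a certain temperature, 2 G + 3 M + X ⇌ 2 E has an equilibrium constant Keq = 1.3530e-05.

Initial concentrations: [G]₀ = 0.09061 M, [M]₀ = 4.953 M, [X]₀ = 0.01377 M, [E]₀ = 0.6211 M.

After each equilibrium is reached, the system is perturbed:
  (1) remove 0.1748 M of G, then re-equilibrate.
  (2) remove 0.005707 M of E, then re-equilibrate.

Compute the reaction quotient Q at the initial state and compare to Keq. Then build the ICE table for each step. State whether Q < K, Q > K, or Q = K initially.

Q₀ = 28.08; Q > K (proceeds reverse)

Q₀ = 28.08 vs Keq = 1.3530e-05 ⇒ Q>K, reverse
Step 1:
                  G         M         X         E
  init      0.09061     4.953   0.01377    0.6211
  Δ          0.6009    0.9014    0.3005   -0.6009
  eq         0.6915     5.854    0.3142    0.0202
  solve Keq expr → x = -0.3005; check Q = 1.3530e-05
Then remove 0.1748 M of G.
Step 2:
                  G         M         X         E
  init       0.5167     5.854    0.3142    0.0202
  Δ        0.004875  0.007313  0.002438 -0.004875
  eq         0.5216     5.862    0.3167   0.01532
  solve Keq expr → x = -0.002438; check Q = 1.3530e-05
Then remove 0.005707 M of E.
Step 3:
                  G         M         X         E
  init       0.5216     5.862    0.3167  0.009615
  Δ        -0.00545 -0.008175 -0.002725   0.00545
  eq         0.5161     5.853    0.3139   0.01506
  solve Keq expr → x = 0.002725; check Q = 1.3530e-05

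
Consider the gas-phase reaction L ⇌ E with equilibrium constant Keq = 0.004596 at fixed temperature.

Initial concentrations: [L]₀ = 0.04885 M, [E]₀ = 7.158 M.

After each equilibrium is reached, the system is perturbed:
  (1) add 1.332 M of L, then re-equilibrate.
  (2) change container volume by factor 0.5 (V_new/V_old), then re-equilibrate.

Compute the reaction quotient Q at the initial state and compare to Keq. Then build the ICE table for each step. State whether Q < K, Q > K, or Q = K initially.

Q₀ = 146.5 vs Keq = 0.004596 ⇒ Q>K, reverse
Step 1:
                    L           E
  init        0.04885       7.158
  Δ             7.125      -7.125
  eq            7.174     0.03297
  solve Keq expr → x = -7.125; check Q = 0.004596
Then add 1.332 M of L.
Step 2:
                    L           E
  init          8.506     0.03297
  Δ         -0.006094    0.006094
  eq              8.5     0.03907
  solve Keq expr → x = 0.006094; check Q = 0.004596
Then change container volume by factor 0.5 (V_new/V_old).
Step 3:
                    L           E
  init             17     0.07813
  Δ                 0           0
  eq               17     0.07813
  solve Keq expr → x = 0; check Q = 0.004596

Q₀ = 146.5; Q > K (proceeds reverse)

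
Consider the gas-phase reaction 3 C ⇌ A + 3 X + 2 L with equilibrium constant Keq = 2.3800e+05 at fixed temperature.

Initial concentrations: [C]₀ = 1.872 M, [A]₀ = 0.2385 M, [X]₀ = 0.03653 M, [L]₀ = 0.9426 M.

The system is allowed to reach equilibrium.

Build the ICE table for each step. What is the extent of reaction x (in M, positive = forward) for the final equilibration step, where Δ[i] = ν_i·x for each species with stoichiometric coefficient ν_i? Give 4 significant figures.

Q₀ = 1.5746e-06 vs Keq = 2.3800e+05 ⇒ Q<K, forward
Step 1:
                   C          A          X          L
  I            1.872     0.2385    0.03653     0.9426
  C           -1.825     0.6082      1.825      1.216
  E          0.04746     0.8467      1.861      2.159
  solve Keq expr → x = 0.6082; check Q = 2.3800e+05

x = 0.6082 M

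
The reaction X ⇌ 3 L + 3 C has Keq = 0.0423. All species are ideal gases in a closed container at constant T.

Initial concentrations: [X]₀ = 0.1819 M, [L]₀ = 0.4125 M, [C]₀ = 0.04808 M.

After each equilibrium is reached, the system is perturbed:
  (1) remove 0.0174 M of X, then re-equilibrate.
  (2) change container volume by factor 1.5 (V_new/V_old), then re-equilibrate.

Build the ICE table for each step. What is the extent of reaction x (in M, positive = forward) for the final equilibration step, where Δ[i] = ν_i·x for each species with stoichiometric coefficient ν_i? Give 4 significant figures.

Q₀ = 4.2888e-05 vs Keq = 0.0423 ⇒ Q<K, forward
Step 1:
                   X          L          C
  I           0.1819     0.4125    0.04808
  C         -0.07229     0.2169     0.2169
  E           0.1096     0.6294     0.2649
  solve Keq expr → x = 0.07229; check Q = 0.0423
Then remove 0.0174 M of X.
Step 2:
                   X          L          C
  I          0.09221     0.6294     0.2649
  C           0.0029  -0.008699  -0.008699
  E          0.09511     0.6207     0.2562
  solve Keq expr → x = -0.0029; check Q = 0.0423
Then change container volume by factor 1.5 (V_new/V_old).
Step 3:
                   X          L          C
  I          0.06341     0.4138     0.1708
  C         -0.02419    0.07257    0.07257
  E          0.03922     0.4863     0.2434
  solve Keq expr → x = 0.02419; check Q = 0.0423

x = 0.02419 M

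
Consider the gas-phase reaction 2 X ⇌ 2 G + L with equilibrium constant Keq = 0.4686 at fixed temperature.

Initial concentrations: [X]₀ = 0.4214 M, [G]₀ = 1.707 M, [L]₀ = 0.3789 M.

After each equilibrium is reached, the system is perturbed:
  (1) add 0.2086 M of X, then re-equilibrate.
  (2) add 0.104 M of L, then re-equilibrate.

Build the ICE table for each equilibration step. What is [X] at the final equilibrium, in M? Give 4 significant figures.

[X]_eq = 1.025 M

Q₀ = 6.217 vs Keq = 0.4686 ⇒ Q>K, reverse
Step 1:
                    X           G           L
  init         0.4214       1.707      0.3789
  Δ             0.395      -0.395     -0.1975
  eq           0.8164       1.312      0.1814
  solve Keq expr → x = -0.1975; check Q = 0.4686
Then add 0.2086 M of X.
Step 2:
                    X           G           L
  init          1.025       1.312      0.1814
  Δ           -0.0757      0.0757     0.03785
  eq           0.9493       1.388      0.2193
  solve Keq expr → x = 0.03785; check Q = 0.4686
Then add 0.104 M of L.
Step 3:
                    X           G           L
  init         0.9493       1.388      0.3233
  Δ           0.07532    -0.07532    -0.03766
  eq            1.025       1.312      0.2856
  solve Keq expr → x = -0.03766; check Q = 0.4686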